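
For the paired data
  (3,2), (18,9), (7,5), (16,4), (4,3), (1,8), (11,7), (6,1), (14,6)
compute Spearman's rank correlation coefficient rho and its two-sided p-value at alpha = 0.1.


Step 1: Rank x and y separately (midranks; no ties here).
rank(x): 3->2, 18->9, 7->5, 16->8, 4->3, 1->1, 11->6, 6->4, 14->7
rank(y): 2->2, 9->9, 5->5, 4->4, 3->3, 8->8, 7->7, 1->1, 6->6
Step 2: d_i = R_x(i) - R_y(i); compute d_i^2.
  (2-2)^2=0, (9-9)^2=0, (5-5)^2=0, (8-4)^2=16, (3-3)^2=0, (1-8)^2=49, (6-7)^2=1, (4-1)^2=9, (7-6)^2=1
sum(d^2) = 76.
Step 3: rho = 1 - 6*76 / (9*(9^2 - 1)) = 1 - 456/720 = 0.366667.
Step 4: Under H0, t = rho * sqrt((n-2)/(1-rho^2)) = 1.0427 ~ t(7).
Step 5: Two-sided p-value from the t-distribution with 7 df = 0.331740.
Step 6: alpha = 0.1. fail to reject H0.

rho = 0.3667, p = 0.331740, fail to reject H0 at alpha = 0.1.


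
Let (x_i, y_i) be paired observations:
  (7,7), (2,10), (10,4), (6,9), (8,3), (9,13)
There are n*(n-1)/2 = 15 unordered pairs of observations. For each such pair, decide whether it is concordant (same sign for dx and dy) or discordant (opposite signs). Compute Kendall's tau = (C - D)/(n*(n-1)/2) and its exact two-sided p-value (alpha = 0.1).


Step 1: Enumerate the 15 unordered pairs (i,j) with i<j and classify each by sign(x_j-x_i) * sign(y_j-y_i).
  (1,2):dx=-5,dy=+3->D; (1,3):dx=+3,dy=-3->D; (1,4):dx=-1,dy=+2->D; (1,5):dx=+1,dy=-4->D
  (1,6):dx=+2,dy=+6->C; (2,3):dx=+8,dy=-6->D; (2,4):dx=+4,dy=-1->D; (2,5):dx=+6,dy=-7->D
  (2,6):dx=+7,dy=+3->C; (3,4):dx=-4,dy=+5->D; (3,5):dx=-2,dy=-1->C; (3,6):dx=-1,dy=+9->D
  (4,5):dx=+2,dy=-6->D; (4,6):dx=+3,dy=+4->C; (5,6):dx=+1,dy=+10->C
Step 2: C = 5, D = 10, total pairs = 15.
Step 3: tau = (C - D)/(n(n-1)/2) = (5 - 10)/15 = -0.333333.
Step 4: Exact two-sided p-value (enumerate n! = 720 permutations of y under H0): p = 0.469444.
Step 5: alpha = 0.1. fail to reject H0.

tau_b = -0.3333 (C=5, D=10), p = 0.469444, fail to reject H0.


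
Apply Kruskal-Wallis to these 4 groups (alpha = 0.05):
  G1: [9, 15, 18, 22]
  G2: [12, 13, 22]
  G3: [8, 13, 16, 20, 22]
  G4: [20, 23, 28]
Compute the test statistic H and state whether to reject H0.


Step 1: Combine all N = 15 observations and assign midranks.
sorted (value, group, rank): (8,G3,1), (9,G1,2), (12,G2,3), (13,G2,4.5), (13,G3,4.5), (15,G1,6), (16,G3,7), (18,G1,8), (20,G3,9.5), (20,G4,9.5), (22,G1,12), (22,G2,12), (22,G3,12), (23,G4,14), (28,G4,15)
Step 2: Sum ranks within each group.
R_1 = 28 (n_1 = 4)
R_2 = 19.5 (n_2 = 3)
R_3 = 34 (n_3 = 5)
R_4 = 38.5 (n_4 = 3)
Step 3: H = 12/(N(N+1)) * sum(R_i^2/n_i) - 3(N+1)
     = 12/(15*16) * (28^2/4 + 19.5^2/3 + 34^2/5 + 38.5^2/3) - 3*16
     = 0.050000 * 1048.03 - 48
     = 4.401667.
Step 4: Ties present; correction factor C = 1 - 36/(15^3 - 15) = 0.989286. Corrected H = 4.401667 / 0.989286 = 4.449338.
Step 5: Under H0, H ~ chi^2(3); p-value = 0.216854.
Step 6: alpha = 0.05. fail to reject H0.

H = 4.4493, df = 3, p = 0.216854, fail to reject H0.


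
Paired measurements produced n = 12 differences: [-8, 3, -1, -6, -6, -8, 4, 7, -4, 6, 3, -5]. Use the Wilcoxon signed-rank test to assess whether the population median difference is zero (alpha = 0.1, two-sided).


Step 1: Drop any zero differences (none here) and take |d_i|.
|d| = [8, 3, 1, 6, 6, 8, 4, 7, 4, 6, 3, 5]
Step 2: Midrank |d_i| (ties get averaged ranks).
ranks: |8|->11.5, |3|->2.5, |1|->1, |6|->8, |6|->8, |8|->11.5, |4|->4.5, |7|->10, |4|->4.5, |6|->8, |3|->2.5, |5|->6
Step 3: Attach original signs; sum ranks with positive sign and with negative sign.
W+ = 2.5 + 4.5 + 10 + 8 + 2.5 = 27.5
W- = 11.5 + 1 + 8 + 8 + 11.5 + 4.5 + 6 = 50.5
(Check: W+ + W- = 78 should equal n(n+1)/2 = 78.)
Step 4: Test statistic W = min(W+, W-) = 27.5.
Step 5: Ties in |d|, so use the tie-corrected normal approximation.
        E[W] = n(n+1)/4 = 12*13/4 = 39.
        Tie groups: |d|=3 (t=2), |d|=4 (t=2), |d|=6 (t=3), |d|=8 (t=2); sum(t^3 - t) = 42.
        Var[W] = n(n+1)(2n+1)/24 - sum(t^3-t)/48 = 3900/24 - 42/48 = 161.625.
        z = (W - E[W]) / sqrt(Var[W]) = (27.5 - 39) / 12.7132 = -0.9046.
        Two-sided p = 2*Phi(z) = 0.365692.
Step 6: alpha = 0.1. fail to reject H0.

W+ = 27.5, W- = 50.5, W = min = 27.5, p = 0.365692, fail to reject H0.


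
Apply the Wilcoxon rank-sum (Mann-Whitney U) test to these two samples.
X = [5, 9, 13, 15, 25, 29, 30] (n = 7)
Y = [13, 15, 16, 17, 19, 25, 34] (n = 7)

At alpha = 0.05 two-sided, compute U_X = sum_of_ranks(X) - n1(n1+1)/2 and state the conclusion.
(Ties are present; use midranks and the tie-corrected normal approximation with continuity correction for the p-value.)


Step 1: Combine and sort all 14 observations; assign midranks.
sorted (value, group): (5,X), (9,X), (13,X), (13,Y), (15,X), (15,Y), (16,Y), (17,Y), (19,Y), (25,X), (25,Y), (29,X), (30,X), (34,Y)
ranks: 5->1, 9->2, 13->3.5, 13->3.5, 15->5.5, 15->5.5, 16->7, 17->8, 19->9, 25->10.5, 25->10.5, 29->12, 30->13, 34->14
Step 2: Rank sum for X: R1 = 1 + 2 + 3.5 + 5.5 + 10.5 + 12 + 13 = 47.5.
Step 3: U_X = R1 - n1(n1+1)/2 = 47.5 - 7*8/2 = 47.5 - 28 = 19.5.
       U_Y = n1*n2 - U_X = 49 - 19.5 = 29.5.
Step 4: Ties are present, so use the tie-corrected normal approximation (with continuity correction) for the p-value.
Step 5: p-value = 0.564011; compare to alpha = 0.05. fail to reject H0.

U_X = 19.5, p = 0.564011, fail to reject H0 at alpha = 0.05.


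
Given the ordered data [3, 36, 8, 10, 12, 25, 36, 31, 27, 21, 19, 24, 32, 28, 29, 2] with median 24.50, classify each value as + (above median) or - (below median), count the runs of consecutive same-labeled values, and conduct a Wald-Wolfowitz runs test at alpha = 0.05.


Step 1: Compute median = 24.50; label A = above, B = below.
Labels in order: BABBBAAAABBBAAAB  (n_A = 8, n_B = 8)
Step 2: Count runs R = 7.
Step 3: Under H0 (random ordering), E[R] = 2*n_A*n_B/(n_A+n_B) + 1 = 2*8*8/16 + 1 = 9.0000.
        Var[R] = 2*n_A*n_B*(2*n_A*n_B - n_A - n_B) / ((n_A+n_B)^2 * (n_A+n_B-1)) = 14336/3840 = 3.7333.
        SD[R] = 1.9322.
Step 4: Continuity-corrected z = (R + 0.5 - E[R]) / SD[R] = (7 + 0.5 - 9.0000) / 1.9322 = -0.7763.
Step 5: Two-sided p-value via normal approximation = 2*(1 - Phi(|z|)) = 0.437558.
Step 6: alpha = 0.05. fail to reject H0.

R = 7, z = -0.7763, p = 0.437558, fail to reject H0.


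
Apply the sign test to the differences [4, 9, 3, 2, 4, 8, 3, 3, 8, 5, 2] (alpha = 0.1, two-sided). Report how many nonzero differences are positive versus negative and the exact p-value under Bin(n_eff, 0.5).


Step 1: Discard zero differences. Original n = 11; n_eff = number of nonzero differences = 11.
Nonzero differences (with sign): +4, +9, +3, +2, +4, +8, +3, +3, +8, +5, +2
Step 2: Count signs: positive = 11, negative = 0.
Step 3: Under H0: P(positive) = 0.5, so the number of positives S ~ Bin(11, 0.5).
Step 4: Two-sided exact p-value = sum of Bin(11,0.5) probabilities at or below the observed probability = 0.000977.
Step 5: alpha = 0.1. reject H0.

n_eff = 11, pos = 11, neg = 0, p = 0.000977, reject H0.


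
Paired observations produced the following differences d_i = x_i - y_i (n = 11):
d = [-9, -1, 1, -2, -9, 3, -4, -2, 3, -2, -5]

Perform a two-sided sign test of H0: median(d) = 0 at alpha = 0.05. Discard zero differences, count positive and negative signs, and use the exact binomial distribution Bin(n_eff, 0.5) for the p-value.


Step 1: Discard zero differences. Original n = 11; n_eff = number of nonzero differences = 11.
Nonzero differences (with sign): -9, -1, +1, -2, -9, +3, -4, -2, +3, -2, -5
Step 2: Count signs: positive = 3, negative = 8.
Step 3: Under H0: P(positive) = 0.5, so the number of positives S ~ Bin(11, 0.5).
Step 4: Two-sided exact p-value = sum of Bin(11,0.5) probabilities at or below the observed probability = 0.226562.
Step 5: alpha = 0.05. fail to reject H0.

n_eff = 11, pos = 3, neg = 8, p = 0.226562, fail to reject H0.


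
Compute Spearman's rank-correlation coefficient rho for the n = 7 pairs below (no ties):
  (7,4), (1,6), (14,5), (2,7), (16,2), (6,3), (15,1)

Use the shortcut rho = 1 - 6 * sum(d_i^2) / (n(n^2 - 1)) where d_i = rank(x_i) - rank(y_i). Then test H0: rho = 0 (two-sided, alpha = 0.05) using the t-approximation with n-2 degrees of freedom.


Step 1: Rank x and y separately (midranks; no ties here).
rank(x): 7->4, 1->1, 14->5, 2->2, 16->7, 6->3, 15->6
rank(y): 4->4, 6->6, 5->5, 7->7, 2->2, 3->3, 1->1
Step 2: d_i = R_x(i) - R_y(i); compute d_i^2.
  (4-4)^2=0, (1-6)^2=25, (5-5)^2=0, (2-7)^2=25, (7-2)^2=25, (3-3)^2=0, (6-1)^2=25
sum(d^2) = 100.
Step 3: rho = 1 - 6*100 / (7*(7^2 - 1)) = 1 - 600/336 = -0.785714.
Step 4: Under H0, t = rho * sqrt((n-2)/(1-rho^2)) = -2.8402 ~ t(5).
Step 5: Two-sided p-value from the t-distribution with 5 df = 0.036238.
Step 6: alpha = 0.05. reject H0.

rho = -0.7857, p = 0.036238, reject H0 at alpha = 0.05.


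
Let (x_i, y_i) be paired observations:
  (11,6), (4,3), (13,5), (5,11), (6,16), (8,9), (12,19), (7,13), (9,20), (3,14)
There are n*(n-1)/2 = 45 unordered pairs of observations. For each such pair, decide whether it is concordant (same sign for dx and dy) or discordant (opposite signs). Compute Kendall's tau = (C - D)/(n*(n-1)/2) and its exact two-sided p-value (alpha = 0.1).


Step 1: Enumerate the 45 unordered pairs (i,j) with i<j and classify each by sign(x_j-x_i) * sign(y_j-y_i).
  (1,2):dx=-7,dy=-3->C; (1,3):dx=+2,dy=-1->D; (1,4):dx=-6,dy=+5->D; (1,5):dx=-5,dy=+10->D
  (1,6):dx=-3,dy=+3->D; (1,7):dx=+1,dy=+13->C; (1,8):dx=-4,dy=+7->D; (1,9):dx=-2,dy=+14->D
  (1,10):dx=-8,dy=+8->D; (2,3):dx=+9,dy=+2->C; (2,4):dx=+1,dy=+8->C; (2,5):dx=+2,dy=+13->C
  (2,6):dx=+4,dy=+6->C; (2,7):dx=+8,dy=+16->C; (2,8):dx=+3,dy=+10->C; (2,9):dx=+5,dy=+17->C
  (2,10):dx=-1,dy=+11->D; (3,4):dx=-8,dy=+6->D; (3,5):dx=-7,dy=+11->D; (3,6):dx=-5,dy=+4->D
  (3,7):dx=-1,dy=+14->D; (3,8):dx=-6,dy=+8->D; (3,9):dx=-4,dy=+15->D; (3,10):dx=-10,dy=+9->D
  (4,5):dx=+1,dy=+5->C; (4,6):dx=+3,dy=-2->D; (4,7):dx=+7,dy=+8->C; (4,8):dx=+2,dy=+2->C
  (4,9):dx=+4,dy=+9->C; (4,10):dx=-2,dy=+3->D; (5,6):dx=+2,dy=-7->D; (5,7):dx=+6,dy=+3->C
  (5,8):dx=+1,dy=-3->D; (5,9):dx=+3,dy=+4->C; (5,10):dx=-3,dy=-2->C; (6,7):dx=+4,dy=+10->C
  (6,8):dx=-1,dy=+4->D; (6,9):dx=+1,dy=+11->C; (6,10):dx=-5,dy=+5->D; (7,8):dx=-5,dy=-6->C
  (7,9):dx=-3,dy=+1->D; (7,10):dx=-9,dy=-5->C; (8,9):dx=+2,dy=+7->C; (8,10):dx=-4,dy=+1->D
  (9,10):dx=-6,dy=-6->C
Step 2: C = 22, D = 23, total pairs = 45.
Step 3: tau = (C - D)/(n(n-1)/2) = (22 - 23)/45 = -0.022222.
Step 4: Exact two-sided p-value (enumerate n! = 3628800 permutations of y under H0): p = 1.000000.
Step 5: alpha = 0.1. fail to reject H0.

tau_b = -0.0222 (C=22, D=23), p = 1.000000, fail to reject H0.


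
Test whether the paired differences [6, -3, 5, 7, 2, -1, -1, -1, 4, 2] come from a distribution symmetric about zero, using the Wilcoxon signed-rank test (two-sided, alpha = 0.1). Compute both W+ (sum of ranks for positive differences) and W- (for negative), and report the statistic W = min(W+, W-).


Step 1: Drop any zero differences (none here) and take |d_i|.
|d| = [6, 3, 5, 7, 2, 1, 1, 1, 4, 2]
Step 2: Midrank |d_i| (ties get averaged ranks).
ranks: |6|->9, |3|->6, |5|->8, |7|->10, |2|->4.5, |1|->2, |1|->2, |1|->2, |4|->7, |2|->4.5
Step 3: Attach original signs; sum ranks with positive sign and with negative sign.
W+ = 9 + 8 + 10 + 4.5 + 7 + 4.5 = 43
W- = 6 + 2 + 2 + 2 = 12
(Check: W+ + W- = 55 should equal n(n+1)/2 = 55.)
Step 4: Test statistic W = min(W+, W-) = 12.
Step 5: Ties in |d|, so use the tie-corrected normal approximation.
        E[W] = n(n+1)/4 = 10*11/4 = 27.5.
        Tie groups: |d|=1 (t=3), |d|=2 (t=2); sum(t^3 - t) = 30.
        Var[W] = n(n+1)(2n+1)/24 - sum(t^3-t)/48 = 2310/24 - 30/48 = 95.625.
        z = (W - E[W]) / sqrt(Var[W]) = (12 - 27.5) / 9.7788 = -1.5851.
        Two-sided p = 2*Phi(z) = 0.112952.
Step 6: alpha = 0.1. fail to reject H0.

W+ = 43, W- = 12, W = min = 12, p = 0.112952, fail to reject H0.


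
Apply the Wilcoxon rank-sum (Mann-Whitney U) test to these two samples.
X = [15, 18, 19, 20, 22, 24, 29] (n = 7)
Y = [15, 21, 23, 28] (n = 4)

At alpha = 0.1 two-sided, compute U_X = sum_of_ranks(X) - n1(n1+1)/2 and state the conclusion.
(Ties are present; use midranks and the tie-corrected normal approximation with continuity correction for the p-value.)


Step 1: Combine and sort all 11 observations; assign midranks.
sorted (value, group): (15,X), (15,Y), (18,X), (19,X), (20,X), (21,Y), (22,X), (23,Y), (24,X), (28,Y), (29,X)
ranks: 15->1.5, 15->1.5, 18->3, 19->4, 20->5, 21->6, 22->7, 23->8, 24->9, 28->10, 29->11
Step 2: Rank sum for X: R1 = 1.5 + 3 + 4 + 5 + 7 + 9 + 11 = 40.5.
Step 3: U_X = R1 - n1(n1+1)/2 = 40.5 - 7*8/2 = 40.5 - 28 = 12.5.
       U_Y = n1*n2 - U_X = 28 - 12.5 = 15.5.
Step 4: Ties are present, so use the tie-corrected normal approximation (with continuity correction) for the p-value.
Step 5: p-value = 0.849769; compare to alpha = 0.1. fail to reject H0.

U_X = 12.5, p = 0.849769, fail to reject H0 at alpha = 0.1.


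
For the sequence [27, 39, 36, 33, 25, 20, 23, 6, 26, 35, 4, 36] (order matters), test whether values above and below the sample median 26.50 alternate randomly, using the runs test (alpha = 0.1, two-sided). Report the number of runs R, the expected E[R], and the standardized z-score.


Step 1: Compute median = 26.50; label A = above, B = below.
Labels in order: AAAABBBBBABA  (n_A = 6, n_B = 6)
Step 2: Count runs R = 5.
Step 3: Under H0 (random ordering), E[R] = 2*n_A*n_B/(n_A+n_B) + 1 = 2*6*6/12 + 1 = 7.0000.
        Var[R] = 2*n_A*n_B*(2*n_A*n_B - n_A - n_B) / ((n_A+n_B)^2 * (n_A+n_B-1)) = 4320/1584 = 2.7273.
        SD[R] = 1.6514.
Step 4: Continuity-corrected z = (R + 0.5 - E[R]) / SD[R] = (5 + 0.5 - 7.0000) / 1.6514 = -0.9083.
Step 5: Two-sided p-value via normal approximation = 2*(1 - Phi(|z|)) = 0.363722.
Step 6: alpha = 0.1. fail to reject H0.

R = 5, z = -0.9083, p = 0.363722, fail to reject H0.


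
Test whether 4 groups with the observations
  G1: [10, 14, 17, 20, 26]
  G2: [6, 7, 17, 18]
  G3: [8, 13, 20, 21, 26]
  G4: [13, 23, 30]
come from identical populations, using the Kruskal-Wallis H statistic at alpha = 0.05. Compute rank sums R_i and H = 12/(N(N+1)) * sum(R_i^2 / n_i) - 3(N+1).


Step 1: Combine all N = 17 observations and assign midranks.
sorted (value, group, rank): (6,G2,1), (7,G2,2), (8,G3,3), (10,G1,4), (13,G3,5.5), (13,G4,5.5), (14,G1,7), (17,G1,8.5), (17,G2,8.5), (18,G2,10), (20,G1,11.5), (20,G3,11.5), (21,G3,13), (23,G4,14), (26,G1,15.5), (26,G3,15.5), (30,G4,17)
Step 2: Sum ranks within each group.
R_1 = 46.5 (n_1 = 5)
R_2 = 21.5 (n_2 = 4)
R_3 = 48.5 (n_3 = 5)
R_4 = 36.5 (n_4 = 3)
Step 3: H = 12/(N(N+1)) * sum(R_i^2/n_i) - 3(N+1)
     = 12/(17*18) * (46.5^2/5 + 21.5^2/4 + 48.5^2/5 + 36.5^2/3) - 3*18
     = 0.039216 * 1462.55 - 54
     = 3.354739.
Step 4: Ties present; correction factor C = 1 - 24/(17^3 - 17) = 0.995098. Corrected H = 3.354739 / 0.995098 = 3.371264.
Step 5: Under H0, H ~ chi^2(3); p-value = 0.337846.
Step 6: alpha = 0.05. fail to reject H0.

H = 3.3713, df = 3, p = 0.337846, fail to reject H0.


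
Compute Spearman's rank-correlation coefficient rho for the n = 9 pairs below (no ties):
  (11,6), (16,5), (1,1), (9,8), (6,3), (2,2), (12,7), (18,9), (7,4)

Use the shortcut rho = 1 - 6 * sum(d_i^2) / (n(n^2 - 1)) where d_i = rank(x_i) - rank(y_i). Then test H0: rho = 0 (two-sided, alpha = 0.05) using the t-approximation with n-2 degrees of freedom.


Step 1: Rank x and y separately (midranks; no ties here).
rank(x): 11->6, 16->8, 1->1, 9->5, 6->3, 2->2, 12->7, 18->9, 7->4
rank(y): 6->6, 5->5, 1->1, 8->8, 3->3, 2->2, 7->7, 9->9, 4->4
Step 2: d_i = R_x(i) - R_y(i); compute d_i^2.
  (6-6)^2=0, (8-5)^2=9, (1-1)^2=0, (5-8)^2=9, (3-3)^2=0, (2-2)^2=0, (7-7)^2=0, (9-9)^2=0, (4-4)^2=0
sum(d^2) = 18.
Step 3: rho = 1 - 6*18 / (9*(9^2 - 1)) = 1 - 108/720 = 0.850000.
Step 4: Under H0, t = rho * sqrt((n-2)/(1-rho^2)) = 4.2691 ~ t(7).
Step 5: Two-sided p-value from the t-distribution with 7 df = 0.003705.
Step 6: alpha = 0.05. reject H0.

rho = 0.8500, p = 0.003705, reject H0 at alpha = 0.05.


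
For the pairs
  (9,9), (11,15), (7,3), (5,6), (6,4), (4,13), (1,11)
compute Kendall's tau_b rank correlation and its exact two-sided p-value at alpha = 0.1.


Step 1: Enumerate the 21 unordered pairs (i,j) with i<j and classify each by sign(x_j-x_i) * sign(y_j-y_i).
  (1,2):dx=+2,dy=+6->C; (1,3):dx=-2,dy=-6->C; (1,4):dx=-4,dy=-3->C; (1,5):dx=-3,dy=-5->C
  (1,6):dx=-5,dy=+4->D; (1,7):dx=-8,dy=+2->D; (2,3):dx=-4,dy=-12->C; (2,4):dx=-6,dy=-9->C
  (2,5):dx=-5,dy=-11->C; (2,6):dx=-7,dy=-2->C; (2,7):dx=-10,dy=-4->C; (3,4):dx=-2,dy=+3->D
  (3,5):dx=-1,dy=+1->D; (3,6):dx=-3,dy=+10->D; (3,7):dx=-6,dy=+8->D; (4,5):dx=+1,dy=-2->D
  (4,6):dx=-1,dy=+7->D; (4,7):dx=-4,dy=+5->D; (5,6):dx=-2,dy=+9->D; (5,7):dx=-5,dy=+7->D
  (6,7):dx=-3,dy=-2->C
Step 2: C = 10, D = 11, total pairs = 21.
Step 3: tau = (C - D)/(n(n-1)/2) = (10 - 11)/21 = -0.047619.
Step 4: Exact two-sided p-value (enumerate n! = 5040 permutations of y under H0): p = 1.000000.
Step 5: alpha = 0.1. fail to reject H0.

tau_b = -0.0476 (C=10, D=11), p = 1.000000, fail to reject H0.


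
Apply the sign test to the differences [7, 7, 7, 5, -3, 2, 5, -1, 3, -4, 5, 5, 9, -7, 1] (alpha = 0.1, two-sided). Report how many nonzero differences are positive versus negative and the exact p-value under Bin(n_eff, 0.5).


Step 1: Discard zero differences. Original n = 15; n_eff = number of nonzero differences = 15.
Nonzero differences (with sign): +7, +7, +7, +5, -3, +2, +5, -1, +3, -4, +5, +5, +9, -7, +1
Step 2: Count signs: positive = 11, negative = 4.
Step 3: Under H0: P(positive) = 0.5, so the number of positives S ~ Bin(15, 0.5).
Step 4: Two-sided exact p-value = sum of Bin(15,0.5) probabilities at or below the observed probability = 0.118469.
Step 5: alpha = 0.1. fail to reject H0.

n_eff = 15, pos = 11, neg = 4, p = 0.118469, fail to reject H0.


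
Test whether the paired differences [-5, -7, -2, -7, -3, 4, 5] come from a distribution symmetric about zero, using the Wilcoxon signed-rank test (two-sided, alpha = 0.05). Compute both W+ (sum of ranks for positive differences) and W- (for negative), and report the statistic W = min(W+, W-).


Step 1: Drop any zero differences (none here) and take |d_i|.
|d| = [5, 7, 2, 7, 3, 4, 5]
Step 2: Midrank |d_i| (ties get averaged ranks).
ranks: |5|->4.5, |7|->6.5, |2|->1, |7|->6.5, |3|->2, |4|->3, |5|->4.5
Step 3: Attach original signs; sum ranks with positive sign and with negative sign.
W+ = 3 + 4.5 = 7.5
W- = 4.5 + 6.5 + 1 + 6.5 + 2 = 20.5
(Check: W+ + W- = 28 should equal n(n+1)/2 = 28.)
Step 4: Test statistic W = min(W+, W-) = 7.5.
Step 5: Ties in |d|, so use the tie-corrected normal approximation.
        E[W] = n(n+1)/4 = 7*8/4 = 14.
        Tie groups: |d|=5 (t=2), |d|=7 (t=2); sum(t^3 - t) = 12.
        Var[W] = n(n+1)(2n+1)/24 - sum(t^3-t)/48 = 840/24 - 12/48 = 34.75.
        z = (W - E[W]) / sqrt(Var[W]) = (7.5 - 14) / 5.8949 = -1.1026.
        Two-sided p = 2*Phi(z) = 0.270181.
Step 6: alpha = 0.05. fail to reject H0.

W+ = 7.5, W- = 20.5, W = min = 7.5, p = 0.270181, fail to reject H0.


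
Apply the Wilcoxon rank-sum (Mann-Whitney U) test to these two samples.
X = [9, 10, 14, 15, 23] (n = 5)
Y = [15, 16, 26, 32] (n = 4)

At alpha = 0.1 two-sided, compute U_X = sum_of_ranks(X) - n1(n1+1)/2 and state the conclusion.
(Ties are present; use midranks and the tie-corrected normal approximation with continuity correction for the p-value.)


Step 1: Combine and sort all 9 observations; assign midranks.
sorted (value, group): (9,X), (10,X), (14,X), (15,X), (15,Y), (16,Y), (23,X), (26,Y), (32,Y)
ranks: 9->1, 10->2, 14->3, 15->4.5, 15->4.5, 16->6, 23->7, 26->8, 32->9
Step 2: Rank sum for X: R1 = 1 + 2 + 3 + 4.5 + 7 = 17.5.
Step 3: U_X = R1 - n1(n1+1)/2 = 17.5 - 5*6/2 = 17.5 - 15 = 2.5.
       U_Y = n1*n2 - U_X = 20 - 2.5 = 17.5.
Step 4: Ties are present, so use the tie-corrected normal approximation (with continuity correction) for the p-value.
Step 5: p-value = 0.085100; compare to alpha = 0.1. reject H0.

U_X = 2.5, p = 0.085100, reject H0 at alpha = 0.1.


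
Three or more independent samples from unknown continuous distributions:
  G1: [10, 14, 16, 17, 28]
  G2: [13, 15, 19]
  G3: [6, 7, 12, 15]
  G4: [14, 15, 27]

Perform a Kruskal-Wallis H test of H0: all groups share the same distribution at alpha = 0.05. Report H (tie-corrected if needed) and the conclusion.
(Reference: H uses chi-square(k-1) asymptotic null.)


Step 1: Combine all N = 15 observations and assign midranks.
sorted (value, group, rank): (6,G3,1), (7,G3,2), (10,G1,3), (12,G3,4), (13,G2,5), (14,G1,6.5), (14,G4,6.5), (15,G2,9), (15,G3,9), (15,G4,9), (16,G1,11), (17,G1,12), (19,G2,13), (27,G4,14), (28,G1,15)
Step 2: Sum ranks within each group.
R_1 = 47.5 (n_1 = 5)
R_2 = 27 (n_2 = 3)
R_3 = 16 (n_3 = 4)
R_4 = 29.5 (n_4 = 3)
Step 3: H = 12/(N(N+1)) * sum(R_i^2/n_i) - 3(N+1)
     = 12/(15*16) * (47.5^2/5 + 27^2/3 + 16^2/4 + 29.5^2/3) - 3*16
     = 0.050000 * 1048.33 - 48
     = 4.416667.
Step 4: Ties present; correction factor C = 1 - 30/(15^3 - 15) = 0.991071. Corrected H = 4.416667 / 0.991071 = 4.456456.
Step 5: Under H0, H ~ chi^2(3); p-value = 0.216207.
Step 6: alpha = 0.05. fail to reject H0.

H = 4.4565, df = 3, p = 0.216207, fail to reject H0.


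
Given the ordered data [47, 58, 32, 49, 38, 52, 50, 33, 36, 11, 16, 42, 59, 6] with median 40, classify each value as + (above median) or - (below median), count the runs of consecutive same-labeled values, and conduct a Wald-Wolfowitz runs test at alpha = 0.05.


Step 1: Compute median = 40; label A = above, B = below.
Labels in order: AABABAABBBBAAB  (n_A = 7, n_B = 7)
Step 2: Count runs R = 8.
Step 3: Under H0 (random ordering), E[R] = 2*n_A*n_B/(n_A+n_B) + 1 = 2*7*7/14 + 1 = 8.0000.
        Var[R] = 2*n_A*n_B*(2*n_A*n_B - n_A - n_B) / ((n_A+n_B)^2 * (n_A+n_B-1)) = 8232/2548 = 3.2308.
        SD[R] = 1.7974.
Step 4: R = E[R], so z = 0 with no continuity correction.
Step 5: Two-sided p-value via normal approximation = 2*(1 - Phi(|z|)) = 1.000000.
Step 6: alpha = 0.05. fail to reject H0.

R = 8, z = 0.0000, p = 1.000000, fail to reject H0.


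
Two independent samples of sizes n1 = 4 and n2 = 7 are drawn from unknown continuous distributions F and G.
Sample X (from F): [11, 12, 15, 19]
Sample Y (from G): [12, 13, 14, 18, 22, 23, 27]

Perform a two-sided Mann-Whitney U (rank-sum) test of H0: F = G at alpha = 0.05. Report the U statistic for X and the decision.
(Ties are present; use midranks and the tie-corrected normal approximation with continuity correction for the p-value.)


Step 1: Combine and sort all 11 observations; assign midranks.
sorted (value, group): (11,X), (12,X), (12,Y), (13,Y), (14,Y), (15,X), (18,Y), (19,X), (22,Y), (23,Y), (27,Y)
ranks: 11->1, 12->2.5, 12->2.5, 13->4, 14->5, 15->6, 18->7, 19->8, 22->9, 23->10, 27->11
Step 2: Rank sum for X: R1 = 1 + 2.5 + 6 + 8 = 17.5.
Step 3: U_X = R1 - n1(n1+1)/2 = 17.5 - 4*5/2 = 17.5 - 10 = 7.5.
       U_Y = n1*n2 - U_X = 28 - 7.5 = 20.5.
Step 4: Ties are present, so use the tie-corrected normal approximation (with continuity correction) for the p-value.
Step 5: p-value = 0.255756; compare to alpha = 0.05. fail to reject H0.

U_X = 7.5, p = 0.255756, fail to reject H0 at alpha = 0.05.


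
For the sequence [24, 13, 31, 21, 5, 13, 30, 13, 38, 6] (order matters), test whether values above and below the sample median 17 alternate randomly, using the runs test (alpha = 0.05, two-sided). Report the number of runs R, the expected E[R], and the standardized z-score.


Step 1: Compute median = 17; label A = above, B = below.
Labels in order: ABAABBABAB  (n_A = 5, n_B = 5)
Step 2: Count runs R = 8.
Step 3: Under H0 (random ordering), E[R] = 2*n_A*n_B/(n_A+n_B) + 1 = 2*5*5/10 + 1 = 6.0000.
        Var[R] = 2*n_A*n_B*(2*n_A*n_B - n_A - n_B) / ((n_A+n_B)^2 * (n_A+n_B-1)) = 2000/900 = 2.2222.
        SD[R] = 1.4907.
Step 4: Continuity-corrected z = (R - 0.5 - E[R]) / SD[R] = (8 - 0.5 - 6.0000) / 1.4907 = 1.0062.
Step 5: Two-sided p-value via normal approximation = 2*(1 - Phi(|z|)) = 0.314305.
Step 6: alpha = 0.05. fail to reject H0.

R = 8, z = 1.0062, p = 0.314305, fail to reject H0.


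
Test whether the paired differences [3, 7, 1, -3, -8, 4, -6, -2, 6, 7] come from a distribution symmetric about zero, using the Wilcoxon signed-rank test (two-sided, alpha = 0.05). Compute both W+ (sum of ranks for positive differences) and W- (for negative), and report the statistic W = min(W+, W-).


Step 1: Drop any zero differences (none here) and take |d_i|.
|d| = [3, 7, 1, 3, 8, 4, 6, 2, 6, 7]
Step 2: Midrank |d_i| (ties get averaged ranks).
ranks: |3|->3.5, |7|->8.5, |1|->1, |3|->3.5, |8|->10, |4|->5, |6|->6.5, |2|->2, |6|->6.5, |7|->8.5
Step 3: Attach original signs; sum ranks with positive sign and with negative sign.
W+ = 3.5 + 8.5 + 1 + 5 + 6.5 + 8.5 = 33
W- = 3.5 + 10 + 6.5 + 2 = 22
(Check: W+ + W- = 55 should equal n(n+1)/2 = 55.)
Step 4: Test statistic W = min(W+, W-) = 22.
Step 5: Ties in |d|, so use the tie-corrected normal approximation.
        E[W] = n(n+1)/4 = 10*11/4 = 27.5.
        Tie groups: |d|=3 (t=2), |d|=6 (t=2), |d|=7 (t=2); sum(t^3 - t) = 18.
        Var[W] = n(n+1)(2n+1)/24 - sum(t^3-t)/48 = 2310/24 - 18/48 = 95.875.
        z = (W - E[W]) / sqrt(Var[W]) = (22 - 27.5) / 9.7916 = -0.5617.
        Two-sided p = 2*Phi(z) = 0.574316.
Step 6: alpha = 0.05. fail to reject H0.

W+ = 33, W- = 22, W = min = 22, p = 0.574316, fail to reject H0.


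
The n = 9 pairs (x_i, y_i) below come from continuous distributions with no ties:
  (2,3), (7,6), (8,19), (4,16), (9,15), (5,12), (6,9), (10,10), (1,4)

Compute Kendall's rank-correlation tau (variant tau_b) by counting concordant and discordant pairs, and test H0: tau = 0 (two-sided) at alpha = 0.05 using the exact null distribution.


Step 1: Enumerate the 36 unordered pairs (i,j) with i<j and classify each by sign(x_j-x_i) * sign(y_j-y_i).
  (1,2):dx=+5,dy=+3->C; (1,3):dx=+6,dy=+16->C; (1,4):dx=+2,dy=+13->C; (1,5):dx=+7,dy=+12->C
  (1,6):dx=+3,dy=+9->C; (1,7):dx=+4,dy=+6->C; (1,8):dx=+8,dy=+7->C; (1,9):dx=-1,dy=+1->D
  (2,3):dx=+1,dy=+13->C; (2,4):dx=-3,dy=+10->D; (2,5):dx=+2,dy=+9->C; (2,6):dx=-2,dy=+6->D
  (2,7):dx=-1,dy=+3->D; (2,8):dx=+3,dy=+4->C; (2,9):dx=-6,dy=-2->C; (3,4):dx=-4,dy=-3->C
  (3,5):dx=+1,dy=-4->D; (3,6):dx=-3,dy=-7->C; (3,7):dx=-2,dy=-10->C; (3,8):dx=+2,dy=-9->D
  (3,9):dx=-7,dy=-15->C; (4,5):dx=+5,dy=-1->D; (4,6):dx=+1,dy=-4->D; (4,7):dx=+2,dy=-7->D
  (4,8):dx=+6,dy=-6->D; (4,9):dx=-3,dy=-12->C; (5,6):dx=-4,dy=-3->C; (5,7):dx=-3,dy=-6->C
  (5,8):dx=+1,dy=-5->D; (5,9):dx=-8,dy=-11->C; (6,7):dx=+1,dy=-3->D; (6,8):dx=+5,dy=-2->D
  (6,9):dx=-4,dy=-8->C; (7,8):dx=+4,dy=+1->C; (7,9):dx=-5,dy=-5->C; (8,9):dx=-9,dy=-6->C
Step 2: C = 23, D = 13, total pairs = 36.
Step 3: tau = (C - D)/(n(n-1)/2) = (23 - 13)/36 = 0.277778.
Step 4: Exact two-sided p-value (enumerate n! = 362880 permutations of y under H0): p = 0.358488.
Step 5: alpha = 0.05. fail to reject H0.

tau_b = 0.2778 (C=23, D=13), p = 0.358488, fail to reject H0.


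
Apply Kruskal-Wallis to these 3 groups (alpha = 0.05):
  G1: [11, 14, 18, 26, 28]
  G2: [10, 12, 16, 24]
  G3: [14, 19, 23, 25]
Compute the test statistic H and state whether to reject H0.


Step 1: Combine all N = 13 observations and assign midranks.
sorted (value, group, rank): (10,G2,1), (11,G1,2), (12,G2,3), (14,G1,4.5), (14,G3,4.5), (16,G2,6), (18,G1,7), (19,G3,8), (23,G3,9), (24,G2,10), (25,G3,11), (26,G1,12), (28,G1,13)
Step 2: Sum ranks within each group.
R_1 = 38.5 (n_1 = 5)
R_2 = 20 (n_2 = 4)
R_3 = 32.5 (n_3 = 4)
Step 3: H = 12/(N(N+1)) * sum(R_i^2/n_i) - 3(N+1)
     = 12/(13*14) * (38.5^2/5 + 20^2/4 + 32.5^2/4) - 3*14
     = 0.065934 * 660.513 - 42
     = 1.550275.
Step 4: Ties present; correction factor C = 1 - 6/(13^3 - 13) = 0.997253. Corrected H = 1.550275 / 0.997253 = 1.554545.
Step 5: Under H0, H ~ chi^2(2); p-value = 0.459658.
Step 6: alpha = 0.05. fail to reject H0.

H = 1.5545, df = 2, p = 0.459658, fail to reject H0.


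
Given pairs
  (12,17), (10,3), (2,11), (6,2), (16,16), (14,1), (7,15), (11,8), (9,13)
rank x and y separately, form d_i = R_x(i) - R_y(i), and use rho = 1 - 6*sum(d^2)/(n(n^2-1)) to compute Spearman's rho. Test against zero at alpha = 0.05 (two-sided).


Step 1: Rank x and y separately (midranks; no ties here).
rank(x): 12->7, 10->5, 2->1, 6->2, 16->9, 14->8, 7->3, 11->6, 9->4
rank(y): 17->9, 3->3, 11->5, 2->2, 16->8, 1->1, 15->7, 8->4, 13->6
Step 2: d_i = R_x(i) - R_y(i); compute d_i^2.
  (7-9)^2=4, (5-3)^2=4, (1-5)^2=16, (2-2)^2=0, (9-8)^2=1, (8-1)^2=49, (3-7)^2=16, (6-4)^2=4, (4-6)^2=4
sum(d^2) = 98.
Step 3: rho = 1 - 6*98 / (9*(9^2 - 1)) = 1 - 588/720 = 0.183333.
Step 4: Under H0, t = rho * sqrt((n-2)/(1-rho^2)) = 0.4934 ~ t(7).
Step 5: Two-sided p-value from the t-distribution with 7 df = 0.636820.
Step 6: alpha = 0.05. fail to reject H0.

rho = 0.1833, p = 0.636820, fail to reject H0 at alpha = 0.05.


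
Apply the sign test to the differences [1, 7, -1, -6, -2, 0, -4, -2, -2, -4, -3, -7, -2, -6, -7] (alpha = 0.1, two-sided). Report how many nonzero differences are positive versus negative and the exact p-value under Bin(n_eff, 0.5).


Step 1: Discard zero differences. Original n = 15; n_eff = number of nonzero differences = 14.
Nonzero differences (with sign): +1, +7, -1, -6, -2, -4, -2, -2, -4, -3, -7, -2, -6, -7
Step 2: Count signs: positive = 2, negative = 12.
Step 3: Under H0: P(positive) = 0.5, so the number of positives S ~ Bin(14, 0.5).
Step 4: Two-sided exact p-value = sum of Bin(14,0.5) probabilities at or below the observed probability = 0.012939.
Step 5: alpha = 0.1. reject H0.

n_eff = 14, pos = 2, neg = 12, p = 0.012939, reject H0.


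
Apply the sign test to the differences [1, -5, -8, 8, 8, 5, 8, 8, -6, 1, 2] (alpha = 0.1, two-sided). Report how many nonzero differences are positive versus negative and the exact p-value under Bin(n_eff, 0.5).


Step 1: Discard zero differences. Original n = 11; n_eff = number of nonzero differences = 11.
Nonzero differences (with sign): +1, -5, -8, +8, +8, +5, +8, +8, -6, +1, +2
Step 2: Count signs: positive = 8, negative = 3.
Step 3: Under H0: P(positive) = 0.5, so the number of positives S ~ Bin(11, 0.5).
Step 4: Two-sided exact p-value = sum of Bin(11,0.5) probabilities at or below the observed probability = 0.226562.
Step 5: alpha = 0.1. fail to reject H0.

n_eff = 11, pos = 8, neg = 3, p = 0.226562, fail to reject H0.


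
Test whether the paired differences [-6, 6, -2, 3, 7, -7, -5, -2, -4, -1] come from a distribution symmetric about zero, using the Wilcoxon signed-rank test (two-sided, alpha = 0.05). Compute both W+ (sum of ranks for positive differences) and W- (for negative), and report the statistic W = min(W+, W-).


Step 1: Drop any zero differences (none here) and take |d_i|.
|d| = [6, 6, 2, 3, 7, 7, 5, 2, 4, 1]
Step 2: Midrank |d_i| (ties get averaged ranks).
ranks: |6|->7.5, |6|->7.5, |2|->2.5, |3|->4, |7|->9.5, |7|->9.5, |5|->6, |2|->2.5, |4|->5, |1|->1
Step 3: Attach original signs; sum ranks with positive sign and with negative sign.
W+ = 7.5 + 4 + 9.5 = 21
W- = 7.5 + 2.5 + 9.5 + 6 + 2.5 + 5 + 1 = 34
(Check: W+ + W- = 55 should equal n(n+1)/2 = 55.)
Step 4: Test statistic W = min(W+, W-) = 21.
Step 5: Ties in |d|, so use the tie-corrected normal approximation.
        E[W] = n(n+1)/4 = 10*11/4 = 27.5.
        Tie groups: |d|=2 (t=2), |d|=6 (t=2), |d|=7 (t=2); sum(t^3 - t) = 18.
        Var[W] = n(n+1)(2n+1)/24 - sum(t^3-t)/48 = 2310/24 - 18/48 = 95.875.
        z = (W - E[W]) / sqrt(Var[W]) = (21 - 27.5) / 9.7916 = -0.6638.
        Two-sided p = 2*Phi(z) = 0.506795.
Step 6: alpha = 0.05. fail to reject H0.

W+ = 21, W- = 34, W = min = 21, p = 0.506795, fail to reject H0.


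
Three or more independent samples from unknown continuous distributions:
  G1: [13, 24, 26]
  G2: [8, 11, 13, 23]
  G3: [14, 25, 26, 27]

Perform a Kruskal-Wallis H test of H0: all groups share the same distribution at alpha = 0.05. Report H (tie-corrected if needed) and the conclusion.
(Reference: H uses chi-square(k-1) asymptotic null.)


Step 1: Combine all N = 11 observations and assign midranks.
sorted (value, group, rank): (8,G2,1), (11,G2,2), (13,G1,3.5), (13,G2,3.5), (14,G3,5), (23,G2,6), (24,G1,7), (25,G3,8), (26,G1,9.5), (26,G3,9.5), (27,G3,11)
Step 2: Sum ranks within each group.
R_1 = 20 (n_1 = 3)
R_2 = 12.5 (n_2 = 4)
R_3 = 33.5 (n_3 = 4)
Step 3: H = 12/(N(N+1)) * sum(R_i^2/n_i) - 3(N+1)
     = 12/(11*12) * (20^2/3 + 12.5^2/4 + 33.5^2/4) - 3*12
     = 0.090909 * 452.958 - 36
     = 5.178030.
Step 4: Ties present; correction factor C = 1 - 12/(11^3 - 11) = 0.990909. Corrected H = 5.178030 / 0.990909 = 5.225535.
Step 5: Under H0, H ~ chi^2(2); p-value = 0.073331.
Step 6: alpha = 0.05. fail to reject H0.

H = 5.2255, df = 2, p = 0.073331, fail to reject H0.


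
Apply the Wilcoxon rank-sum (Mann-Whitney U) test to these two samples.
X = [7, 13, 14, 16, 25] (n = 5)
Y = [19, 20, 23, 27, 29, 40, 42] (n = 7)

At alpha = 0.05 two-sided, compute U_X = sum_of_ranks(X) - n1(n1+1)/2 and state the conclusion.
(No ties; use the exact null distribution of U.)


Step 1: Combine and sort all 12 observations; assign midranks.
sorted (value, group): (7,X), (13,X), (14,X), (16,X), (19,Y), (20,Y), (23,Y), (25,X), (27,Y), (29,Y), (40,Y), (42,Y)
ranks: 7->1, 13->2, 14->3, 16->4, 19->5, 20->6, 23->7, 25->8, 27->9, 29->10, 40->11, 42->12
Step 2: Rank sum for X: R1 = 1 + 2 + 3 + 4 + 8 = 18.
Step 3: U_X = R1 - n1(n1+1)/2 = 18 - 5*6/2 = 18 - 15 = 3.
       U_Y = n1*n2 - U_X = 35 - 3 = 32.
Step 4: No ties, so the exact null distribution of U (based on enumerating the C(12,5) = 792 equally likely rank assignments) gives the two-sided p-value.
Step 5: p-value = 0.017677; compare to alpha = 0.05. reject H0.

U_X = 3, p = 0.017677, reject H0 at alpha = 0.05.


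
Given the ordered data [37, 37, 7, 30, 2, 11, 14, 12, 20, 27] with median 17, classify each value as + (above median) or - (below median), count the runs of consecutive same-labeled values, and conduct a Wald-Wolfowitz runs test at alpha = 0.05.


Step 1: Compute median = 17; label A = above, B = below.
Labels in order: AABABBBBAA  (n_A = 5, n_B = 5)
Step 2: Count runs R = 5.
Step 3: Under H0 (random ordering), E[R] = 2*n_A*n_B/(n_A+n_B) + 1 = 2*5*5/10 + 1 = 6.0000.
        Var[R] = 2*n_A*n_B*(2*n_A*n_B - n_A - n_B) / ((n_A+n_B)^2 * (n_A+n_B-1)) = 2000/900 = 2.2222.
        SD[R] = 1.4907.
Step 4: Continuity-corrected z = (R + 0.5 - E[R]) / SD[R] = (5 + 0.5 - 6.0000) / 1.4907 = -0.3354.
Step 5: Two-sided p-value via normal approximation = 2*(1 - Phi(|z|)) = 0.737316.
Step 6: alpha = 0.05. fail to reject H0.

R = 5, z = -0.3354, p = 0.737316, fail to reject H0.


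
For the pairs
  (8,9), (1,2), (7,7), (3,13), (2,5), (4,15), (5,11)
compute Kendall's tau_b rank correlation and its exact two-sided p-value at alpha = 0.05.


Step 1: Enumerate the 21 unordered pairs (i,j) with i<j and classify each by sign(x_j-x_i) * sign(y_j-y_i).
  (1,2):dx=-7,dy=-7->C; (1,3):dx=-1,dy=-2->C; (1,4):dx=-5,dy=+4->D; (1,5):dx=-6,dy=-4->C
  (1,6):dx=-4,dy=+6->D; (1,7):dx=-3,dy=+2->D; (2,3):dx=+6,dy=+5->C; (2,4):dx=+2,dy=+11->C
  (2,5):dx=+1,dy=+3->C; (2,6):dx=+3,dy=+13->C; (2,7):dx=+4,dy=+9->C; (3,4):dx=-4,dy=+6->D
  (3,5):dx=-5,dy=-2->C; (3,6):dx=-3,dy=+8->D; (3,7):dx=-2,dy=+4->D; (4,5):dx=-1,dy=-8->C
  (4,6):dx=+1,dy=+2->C; (4,7):dx=+2,dy=-2->D; (5,6):dx=+2,dy=+10->C; (5,7):dx=+3,dy=+6->C
  (6,7):dx=+1,dy=-4->D
Step 2: C = 13, D = 8, total pairs = 21.
Step 3: tau = (C - D)/(n(n-1)/2) = (13 - 8)/21 = 0.238095.
Step 4: Exact two-sided p-value (enumerate n! = 5040 permutations of y under H0): p = 0.561905.
Step 5: alpha = 0.05. fail to reject H0.

tau_b = 0.2381 (C=13, D=8), p = 0.561905, fail to reject H0.


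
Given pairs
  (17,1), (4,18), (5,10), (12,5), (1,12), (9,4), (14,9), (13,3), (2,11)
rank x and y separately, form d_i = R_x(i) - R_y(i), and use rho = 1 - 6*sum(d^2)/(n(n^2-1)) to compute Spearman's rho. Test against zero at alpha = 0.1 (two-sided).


Step 1: Rank x and y separately (midranks; no ties here).
rank(x): 17->9, 4->3, 5->4, 12->6, 1->1, 9->5, 14->8, 13->7, 2->2
rank(y): 1->1, 18->9, 10->6, 5->4, 12->8, 4->3, 9->5, 3->2, 11->7
Step 2: d_i = R_x(i) - R_y(i); compute d_i^2.
  (9-1)^2=64, (3-9)^2=36, (4-6)^2=4, (6-4)^2=4, (1-8)^2=49, (5-3)^2=4, (8-5)^2=9, (7-2)^2=25, (2-7)^2=25
sum(d^2) = 220.
Step 3: rho = 1 - 6*220 / (9*(9^2 - 1)) = 1 - 1320/720 = -0.833333.
Step 4: Under H0, t = rho * sqrt((n-2)/(1-rho^2)) = -3.9886 ~ t(7).
Step 5: Two-sided p-value from the t-distribution with 7 df = 0.005266.
Step 6: alpha = 0.1. reject H0.

rho = -0.8333, p = 0.005266, reject H0 at alpha = 0.1.


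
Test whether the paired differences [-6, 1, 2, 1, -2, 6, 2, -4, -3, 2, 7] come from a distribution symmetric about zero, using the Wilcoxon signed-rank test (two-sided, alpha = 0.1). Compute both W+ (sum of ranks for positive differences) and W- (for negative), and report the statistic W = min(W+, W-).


Step 1: Drop any zero differences (none here) and take |d_i|.
|d| = [6, 1, 2, 1, 2, 6, 2, 4, 3, 2, 7]
Step 2: Midrank |d_i| (ties get averaged ranks).
ranks: |6|->9.5, |1|->1.5, |2|->4.5, |1|->1.5, |2|->4.5, |6|->9.5, |2|->4.5, |4|->8, |3|->7, |2|->4.5, |7|->11
Step 3: Attach original signs; sum ranks with positive sign and with negative sign.
W+ = 1.5 + 4.5 + 1.5 + 9.5 + 4.5 + 4.5 + 11 = 37
W- = 9.5 + 4.5 + 8 + 7 = 29
(Check: W+ + W- = 66 should equal n(n+1)/2 = 66.)
Step 4: Test statistic W = min(W+, W-) = 29.
Step 5: Ties in |d|, so use the tie-corrected normal approximation.
        E[W] = n(n+1)/4 = 11*12/4 = 33.
        Tie groups: |d|=1 (t=2), |d|=2 (t=4), |d|=6 (t=2); sum(t^3 - t) = 72.
        Var[W] = n(n+1)(2n+1)/24 - sum(t^3-t)/48 = 3036/24 - 72/48 = 125.
        z = (W - E[W]) / sqrt(Var[W]) = (29 - 33) / 11.1803 = -0.3578.
        Two-sided p = 2*Phi(z) = 0.720515.
Step 6: alpha = 0.1. fail to reject H0.

W+ = 37, W- = 29, W = min = 29, p = 0.720515, fail to reject H0.


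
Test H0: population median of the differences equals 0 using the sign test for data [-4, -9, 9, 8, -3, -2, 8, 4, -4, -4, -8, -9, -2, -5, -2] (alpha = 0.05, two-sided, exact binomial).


Step 1: Discard zero differences. Original n = 15; n_eff = number of nonzero differences = 15.
Nonzero differences (with sign): -4, -9, +9, +8, -3, -2, +8, +4, -4, -4, -8, -9, -2, -5, -2
Step 2: Count signs: positive = 4, negative = 11.
Step 3: Under H0: P(positive) = 0.5, so the number of positives S ~ Bin(15, 0.5).
Step 4: Two-sided exact p-value = sum of Bin(15,0.5) probabilities at or below the observed probability = 0.118469.
Step 5: alpha = 0.05. fail to reject H0.

n_eff = 15, pos = 4, neg = 11, p = 0.118469, fail to reject H0.


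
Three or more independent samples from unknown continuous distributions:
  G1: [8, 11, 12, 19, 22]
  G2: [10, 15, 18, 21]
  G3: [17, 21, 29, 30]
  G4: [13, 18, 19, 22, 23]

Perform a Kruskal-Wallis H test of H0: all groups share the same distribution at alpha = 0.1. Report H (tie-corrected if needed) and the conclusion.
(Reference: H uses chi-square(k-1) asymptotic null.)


Step 1: Combine all N = 18 observations and assign midranks.
sorted (value, group, rank): (8,G1,1), (10,G2,2), (11,G1,3), (12,G1,4), (13,G4,5), (15,G2,6), (17,G3,7), (18,G2,8.5), (18,G4,8.5), (19,G1,10.5), (19,G4,10.5), (21,G2,12.5), (21,G3,12.5), (22,G1,14.5), (22,G4,14.5), (23,G4,16), (29,G3,17), (30,G3,18)
Step 2: Sum ranks within each group.
R_1 = 33 (n_1 = 5)
R_2 = 29 (n_2 = 4)
R_3 = 54.5 (n_3 = 4)
R_4 = 54.5 (n_4 = 5)
Step 3: H = 12/(N(N+1)) * sum(R_i^2/n_i) - 3(N+1)
     = 12/(18*19) * (33^2/5 + 29^2/4 + 54.5^2/4 + 54.5^2/5) - 3*19
     = 0.035088 * 1764.66 - 57
     = 4.917982.
Step 4: Ties present; correction factor C = 1 - 24/(18^3 - 18) = 0.995872. Corrected H = 4.917982 / 0.995872 = 4.938368.
Step 5: Under H0, H ~ chi^2(3); p-value = 0.176366.
Step 6: alpha = 0.1. fail to reject H0.

H = 4.9384, df = 3, p = 0.176366, fail to reject H0.


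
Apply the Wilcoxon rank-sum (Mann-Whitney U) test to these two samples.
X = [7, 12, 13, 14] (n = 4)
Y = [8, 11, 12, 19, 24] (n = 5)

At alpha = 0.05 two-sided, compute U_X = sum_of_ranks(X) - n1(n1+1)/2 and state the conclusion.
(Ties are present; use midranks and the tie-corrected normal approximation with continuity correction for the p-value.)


Step 1: Combine and sort all 9 observations; assign midranks.
sorted (value, group): (7,X), (8,Y), (11,Y), (12,X), (12,Y), (13,X), (14,X), (19,Y), (24,Y)
ranks: 7->1, 8->2, 11->3, 12->4.5, 12->4.5, 13->6, 14->7, 19->8, 24->9
Step 2: Rank sum for X: R1 = 1 + 4.5 + 6 + 7 = 18.5.
Step 3: U_X = R1 - n1(n1+1)/2 = 18.5 - 4*5/2 = 18.5 - 10 = 8.5.
       U_Y = n1*n2 - U_X = 20 - 8.5 = 11.5.
Step 4: Ties are present, so use the tie-corrected normal approximation (with continuity correction) for the p-value.
Step 5: p-value = 0.805701; compare to alpha = 0.05. fail to reject H0.

U_X = 8.5, p = 0.805701, fail to reject H0 at alpha = 0.05.
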